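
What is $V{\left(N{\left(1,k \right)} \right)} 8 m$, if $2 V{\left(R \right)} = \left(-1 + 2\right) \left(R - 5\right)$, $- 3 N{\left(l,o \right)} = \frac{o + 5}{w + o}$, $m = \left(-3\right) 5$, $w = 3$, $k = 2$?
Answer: $328$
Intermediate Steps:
$m = -15$
$N{\left(l,o \right)} = - \frac{5 + o}{3 \left(3 + o\right)}$ ($N{\left(l,o \right)} = - \frac{\left(o + 5\right) \frac{1}{3 + o}}{3} = - \frac{\left(5 + o\right) \frac{1}{3 + o}}{3} = - \frac{\frac{1}{3 + o} \left(5 + o\right)}{3} = - \frac{5 + o}{3 \left(3 + o\right)}$)
$V{\left(R \right)} = - \frac{5}{2} + \frac{R}{2}$ ($V{\left(R \right)} = \frac{\left(-1 + 2\right) \left(R - 5\right)}{2} = \frac{1 \left(-5 + R\right)}{2} = \frac{-5 + R}{2} = - \frac{5}{2} + \frac{R}{2}$)
$V{\left(N{\left(1,k \right)} \right)} 8 m = \left(- \frac{5}{2} + \frac{\frac{1}{3} \frac{1}{3 + 2} \left(-5 - 2\right)}{2}\right) 8 \left(-15\right) = \left(- \frac{5}{2} + \frac{\frac{1}{3} \cdot \frac{1}{5} \left(-5 - 2\right)}{2}\right) 8 \left(-15\right) = \left(- \frac{5}{2} + \frac{\frac{1}{3} \cdot \frac{1}{5} \left(-7\right)}{2}\right) 8 \left(-15\right) = \left(- \frac{5}{2} + \frac{1}{2} \left(- \frac{7}{15}\right)\right) 8 \left(-15\right) = \left(- \frac{5}{2} - \frac{7}{30}\right) 8 \left(-15\right) = \left(- \frac{41}{15}\right) 8 \left(-15\right) = \left(- \frac{328}{15}\right) \left(-15\right) = 328$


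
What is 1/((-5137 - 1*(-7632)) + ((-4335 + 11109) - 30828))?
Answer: -1/21559 ≈ -4.6384e-5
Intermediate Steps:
1/((-5137 - 1*(-7632)) + ((-4335 + 11109) - 30828)) = 1/((-5137 + 7632) + (6774 - 30828)) = 1/(2495 - 24054) = 1/(-21559) = -1/21559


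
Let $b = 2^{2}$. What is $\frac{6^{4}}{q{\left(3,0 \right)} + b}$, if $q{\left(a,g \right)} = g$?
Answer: $324$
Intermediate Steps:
$b = 4$
$\frac{6^{4}}{q{\left(3,0 \right)} + b} = \frac{6^{4}}{0 + 4} = \frac{1296}{4} = 1296 \cdot \frac{1}{4} = 324$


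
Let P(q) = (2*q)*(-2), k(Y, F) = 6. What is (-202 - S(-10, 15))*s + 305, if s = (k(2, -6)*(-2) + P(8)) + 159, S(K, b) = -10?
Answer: -21775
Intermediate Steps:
P(q) = -4*q
s = 115 (s = (6*(-2) - 4*8) + 159 = (-12 - 32) + 159 = -44 + 159 = 115)
(-202 - S(-10, 15))*s + 305 = (-202 - 1*(-10))*115 + 305 = (-202 + 10)*115 + 305 = -192*115 + 305 = -22080 + 305 = -21775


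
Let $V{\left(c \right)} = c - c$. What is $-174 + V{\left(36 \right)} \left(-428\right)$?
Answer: $-174$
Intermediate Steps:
$V{\left(c \right)} = 0$
$-174 + V{\left(36 \right)} \left(-428\right) = -174 + 0 \left(-428\right) = -174 + 0 = -174$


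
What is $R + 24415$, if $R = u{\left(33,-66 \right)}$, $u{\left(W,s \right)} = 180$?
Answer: $24595$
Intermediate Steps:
$R = 180$
$R + 24415 = 180 + 24415 = 24595$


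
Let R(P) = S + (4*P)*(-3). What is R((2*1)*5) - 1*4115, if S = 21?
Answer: -4214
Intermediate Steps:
R(P) = 21 - 12*P (R(P) = 21 + (4*P)*(-3) = 21 - 12*P)
R((2*1)*5) - 1*4115 = (21 - 12*2*1*5) - 1*4115 = (21 - 24*5) - 4115 = (21 - 12*10) - 4115 = (21 - 120) - 4115 = -99 - 4115 = -4214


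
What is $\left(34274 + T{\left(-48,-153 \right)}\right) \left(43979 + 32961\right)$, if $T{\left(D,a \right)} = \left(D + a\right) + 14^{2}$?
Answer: $2636656860$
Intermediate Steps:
$T{\left(D,a \right)} = 196 + D + a$ ($T{\left(D,a \right)} = \left(D + a\right) + 196 = 196 + D + a$)
$\left(34274 + T{\left(-48,-153 \right)}\right) \left(43979 + 32961\right) = \left(34274 - 5\right) \left(43979 + 32961\right) = \left(34274 - 5\right) 76940 = 34269 \cdot 76940 = 2636656860$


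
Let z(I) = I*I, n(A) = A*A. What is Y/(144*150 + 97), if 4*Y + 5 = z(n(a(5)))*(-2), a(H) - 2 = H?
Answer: -4807/86788 ≈ -0.055388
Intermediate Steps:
a(H) = 2 + H
n(A) = A²
z(I) = I²
Y = -4807/4 (Y = -5/4 + (((2 + 5)²)²*(-2))/4 = -5/4 + ((7²)²*(-2))/4 = -5/4 + (49²*(-2))/4 = -5/4 + (2401*(-2))/4 = -5/4 + (¼)*(-4802) = -5/4 - 2401/2 = -4807/4 ≈ -1201.8)
Y/(144*150 + 97) = -4807/(4*(144*150 + 97)) = -4807/(4*(21600 + 97)) = -4807/4/21697 = -4807/4*1/21697 = -4807/86788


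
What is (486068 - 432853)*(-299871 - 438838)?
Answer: -39310399435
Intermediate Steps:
(486068 - 432853)*(-299871 - 438838) = 53215*(-738709) = -39310399435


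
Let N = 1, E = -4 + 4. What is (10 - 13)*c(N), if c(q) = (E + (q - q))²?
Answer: 0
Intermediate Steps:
E = 0
c(q) = 0 (c(q) = (0 + (q - q))² = (0 + 0)² = 0² = 0)
(10 - 13)*c(N) = (10 - 13)*0 = -3*0 = 0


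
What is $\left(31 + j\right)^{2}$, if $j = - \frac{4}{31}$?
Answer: $\frac{915849}{961} \approx 953.02$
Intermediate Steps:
$j = - \frac{4}{31}$ ($j = \left(-4\right) \frac{1}{31} = - \frac{4}{31} \approx -0.12903$)
$\left(31 + j\right)^{2} = \left(31 - \frac{4}{31}\right)^{2} = \left(\frac{957}{31}\right)^{2} = \frac{915849}{961}$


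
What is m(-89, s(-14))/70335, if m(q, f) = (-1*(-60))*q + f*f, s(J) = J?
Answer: -5144/70335 ≈ -0.073136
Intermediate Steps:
m(q, f) = f² + 60*q (m(q, f) = 60*q + f² = f² + 60*q)
m(-89, s(-14))/70335 = ((-14)² + 60*(-89))/70335 = (196 - 5340)*(1/70335) = -5144*1/70335 = -5144/70335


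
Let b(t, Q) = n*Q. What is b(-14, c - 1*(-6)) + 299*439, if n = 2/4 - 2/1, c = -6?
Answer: 131261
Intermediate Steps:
n = -3/2 (n = 2*(¼) - 2*1 = ½ - 2 = -3/2 ≈ -1.5000)
b(t, Q) = -3*Q/2
b(-14, c - 1*(-6)) + 299*439 = -3*(-6 - 1*(-6))/2 + 299*439 = -3*(-6 + 6)/2 + 131261 = -3/2*0 + 131261 = 0 + 131261 = 131261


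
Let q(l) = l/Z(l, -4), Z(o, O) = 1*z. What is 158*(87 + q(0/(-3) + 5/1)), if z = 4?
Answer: 27887/2 ≈ 13944.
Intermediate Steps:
Z(o, O) = 4 (Z(o, O) = 1*4 = 4)
q(l) = l/4
158*(87 + q(0/(-3) + 5/1)) = 158*(87 + (0/(-3) + 5/1)/4) = 158*(87 + (0*(-⅓) + 5*1)/4) = 158*(87 + (0 + 5)/4) = 158*(87 + (¼)*5) = 158*(87 + 5/4) = 158*(353/4) = 27887/2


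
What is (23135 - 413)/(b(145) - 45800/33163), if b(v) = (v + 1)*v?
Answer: 125588281/117002485 ≈ 1.0734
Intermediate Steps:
b(v) = v*(1 + v) (b(v) = (1 + v)*v = v*(1 + v))
(23135 - 413)/(b(145) - 45800/33163) = (23135 - 413)/(145*(1 + 145) - 45800/33163) = 22722/(145*146 - 45800*1/33163) = 22722/(21170 - 45800/33163) = 22722/(702014910/33163) = 22722*(33163/702014910) = 125588281/117002485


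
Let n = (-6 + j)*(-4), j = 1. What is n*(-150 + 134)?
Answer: -320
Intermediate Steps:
n = 20 (n = (-6 + 1)*(-4) = -5*(-4) = 20)
n*(-150 + 134) = 20*(-150 + 134) = 20*(-16) = -320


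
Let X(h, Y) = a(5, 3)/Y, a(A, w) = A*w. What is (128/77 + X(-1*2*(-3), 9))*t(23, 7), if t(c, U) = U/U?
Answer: 769/231 ≈ 3.3290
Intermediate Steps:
t(c, U) = 1
X(h, Y) = 15/Y (X(h, Y) = (5*3)/Y = 15/Y)
(128/77 + X(-1*2*(-3), 9))*t(23, 7) = (128/77 + 15/9)*1 = (128*(1/77) + 15*(⅑))*1 = (128/77 + 5/3)*1 = (769/231)*1 = 769/231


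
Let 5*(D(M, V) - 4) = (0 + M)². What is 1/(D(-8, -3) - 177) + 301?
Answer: 241096/801 ≈ 300.99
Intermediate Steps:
D(M, V) = 4 + M²/5 (D(M, V) = 4 + (0 + M)²/5 = 4 + M²/5)
1/(D(-8, -3) - 177) + 301 = 1/((4 + (⅕)*(-8)²) - 177) + 301 = 1/((4 + (⅕)*64) - 177) + 301 = 1/((4 + 64/5) - 177) + 301 = 1/(84/5 - 177) + 301 = 1/(-801/5) + 301 = -5/801 + 301 = 241096/801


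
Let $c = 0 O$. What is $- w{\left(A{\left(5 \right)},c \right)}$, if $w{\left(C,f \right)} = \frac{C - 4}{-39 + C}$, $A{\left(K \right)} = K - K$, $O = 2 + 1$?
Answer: $- \frac{4}{39} \approx -0.10256$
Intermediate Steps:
$O = 3$
$A{\left(K \right)} = 0$
$c = 0$ ($c = 0 \cdot 3 = 0$)
$w{\left(C,f \right)} = \frac{-4 + C}{-39 + C}$
$- w{\left(A{\left(5 \right)},c \right)} = - \frac{-4 + 0}{-39 + 0} = - \frac{-4}{-39} = - \frac{\left(-1\right) \left(-4\right)}{39} = \left(-1\right) \frac{4}{39} = - \frac{4}{39}$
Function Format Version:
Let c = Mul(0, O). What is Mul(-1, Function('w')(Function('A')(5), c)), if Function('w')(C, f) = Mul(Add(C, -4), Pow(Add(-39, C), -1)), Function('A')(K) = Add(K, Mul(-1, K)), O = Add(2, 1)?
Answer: Rational(-4, 39) ≈ -0.10256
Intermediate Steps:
O = 3
Function('A')(K) = 0
c = 0 (c = Mul(0, 3) = 0)
Function('w')(C, f) = Mul(Pow(Add(-39, C), -1), Add(-4, C)) (Function('w')(C, f) = Mul(Add(-4, C), Pow(Add(-39, C), -1)) = Mul(Pow(Add(-39, C), -1), Add(-4, C)))
Mul(-1, Function('w')(Function('A')(5), c)) = Mul(-1, Mul(Pow(Add(-39, 0), -1), Add(-4, 0))) = Mul(-1, Mul(Pow(-39, -1), -4)) = Mul(-1, Mul(Rational(-1, 39), -4)) = Mul(-1, Rational(4, 39)) = Rational(-4, 39)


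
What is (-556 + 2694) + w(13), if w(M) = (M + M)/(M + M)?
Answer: 2139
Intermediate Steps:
w(M) = 1 (w(M) = (2*M)/((2*M)) = (2*M)*(1/(2*M)) = 1)
(-556 + 2694) + w(13) = (-556 + 2694) + 1 = 2138 + 1 = 2139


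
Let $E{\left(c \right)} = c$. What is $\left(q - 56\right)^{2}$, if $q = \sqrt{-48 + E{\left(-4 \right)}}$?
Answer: $3084 - 224 i \sqrt{13} \approx 3084.0 - 807.64 i$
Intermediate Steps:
$q = 2 i \sqrt{13}$ ($q = \sqrt{-48 - 4} = \sqrt{-52} = 2 i \sqrt{13} \approx 7.2111 i$)
$\left(q - 56\right)^{2} = \left(2 i \sqrt{13} - 56\right)^{2} = \left(-56 + 2 i \sqrt{13}\right)^{2}$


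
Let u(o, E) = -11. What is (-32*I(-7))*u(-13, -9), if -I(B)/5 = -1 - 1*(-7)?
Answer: -10560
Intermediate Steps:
I(B) = -30 (I(B) = -5*(-1 - 1*(-7)) = -5*(-1 + 7) = -5*6 = -30)
(-32*I(-7))*u(-13, -9) = -32*(-30)*(-11) = 960*(-11) = -10560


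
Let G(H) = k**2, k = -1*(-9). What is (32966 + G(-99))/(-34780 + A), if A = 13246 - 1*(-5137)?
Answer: -33047/16397 ≈ -2.0154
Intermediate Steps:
k = 9
G(H) = 81 (G(H) = 9**2 = 81)
A = 18383 (A = 13246 + 5137 = 18383)
(32966 + G(-99))/(-34780 + A) = (32966 + 81)/(-34780 + 18383) = 33047/(-16397) = 33047*(-1/16397) = -33047/16397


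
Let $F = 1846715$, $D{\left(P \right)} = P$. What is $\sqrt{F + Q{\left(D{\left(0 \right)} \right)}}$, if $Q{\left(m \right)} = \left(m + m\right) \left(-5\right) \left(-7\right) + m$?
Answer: $\sqrt{1846715} \approx 1358.9$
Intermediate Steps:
$Q{\left(m \right)} = 71 m$ ($Q{\left(m \right)} = 2 m \left(-5\right) \left(-7\right) + m = - 10 m \left(-7\right) + m = 70 m + m = 71 m$)
$\sqrt{F + Q{\left(D{\left(0 \right)} \right)}} = \sqrt{1846715 + 71 \cdot 0} = \sqrt{1846715 + 0} = \sqrt{1846715}$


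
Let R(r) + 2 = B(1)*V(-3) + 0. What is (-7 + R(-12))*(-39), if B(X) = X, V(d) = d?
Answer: 468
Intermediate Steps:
R(r) = -5 (R(r) = -2 + (1*(-3) + 0) = -2 + (-3 + 0) = -2 - 3 = -5)
(-7 + R(-12))*(-39) = (-7 - 5)*(-39) = -12*(-39) = 468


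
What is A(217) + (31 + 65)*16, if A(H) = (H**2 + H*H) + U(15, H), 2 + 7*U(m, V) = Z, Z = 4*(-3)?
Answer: 95712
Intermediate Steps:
Z = -12
U(m, V) = -2 (U(m, V) = -2/7 + (1/7)*(-12) = -2/7 - 12/7 = -2)
A(H) = -2 + 2*H**2 (A(H) = (H**2 + H*H) - 2 = (H**2 + H**2) - 2 = 2*H**2 - 2 = -2 + 2*H**2)
A(217) + (31 + 65)*16 = (-2 + 2*217**2) + (31 + 65)*16 = (-2 + 2*47089) + 96*16 = (-2 + 94178) + 1536 = 94176 + 1536 = 95712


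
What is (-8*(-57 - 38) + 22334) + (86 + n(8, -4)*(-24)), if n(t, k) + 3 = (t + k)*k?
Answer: 23636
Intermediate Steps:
n(t, k) = -3 + k*(k + t) (n(t, k) = -3 + (t + k)*k = -3 + (k + t)*k = -3 + k*(k + t))
(-8*(-57 - 38) + 22334) + (86 + n(8, -4)*(-24)) = (-8*(-57 - 38) + 22334) + (86 + (-3 + (-4)**2 - 4*8)*(-24)) = (-8*(-95) + 22334) + (86 + (-3 + 16 - 32)*(-24)) = (760 + 22334) + (86 - 19*(-24)) = 23094 + (86 + 456) = 23094 + 542 = 23636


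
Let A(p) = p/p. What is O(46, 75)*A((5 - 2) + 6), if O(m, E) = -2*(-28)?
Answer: 56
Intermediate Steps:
O(m, E) = 56
A(p) = 1
O(46, 75)*A((5 - 2) + 6) = 56*1 = 56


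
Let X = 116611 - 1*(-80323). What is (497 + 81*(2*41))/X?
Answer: 7139/196934 ≈ 0.036251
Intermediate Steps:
X = 196934 (X = 116611 + 80323 = 196934)
(497 + 81*(2*41))/X = (497 + 81*(2*41))/196934 = (497 + 81*82)*(1/196934) = (497 + 6642)*(1/196934) = 7139*(1/196934) = 7139/196934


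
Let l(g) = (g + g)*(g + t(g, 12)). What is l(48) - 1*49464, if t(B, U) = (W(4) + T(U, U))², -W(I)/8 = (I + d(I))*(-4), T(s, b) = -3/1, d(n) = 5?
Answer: 7752744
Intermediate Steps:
T(s, b) = -3 (T(s, b) = -3*1 = -3)
W(I) = 160 + 32*I (W(I) = -8*(I + 5)*(-4) = -8*(5 + I)*(-4) = -8*(-20 - 4*I) = 160 + 32*I)
t(B, U) = 81225 (t(B, U) = ((160 + 32*4) - 3)² = ((160 + 128) - 3)² = (288 - 3)² = 285² = 81225)
l(g) = 2*g*(81225 + g) (l(g) = (g + g)*(g + 81225) = (2*g)*(81225 + g) = 2*g*(81225 + g))
l(48) - 1*49464 = 2*48*(81225 + 48) - 1*49464 = 2*48*81273 - 49464 = 7802208 - 49464 = 7752744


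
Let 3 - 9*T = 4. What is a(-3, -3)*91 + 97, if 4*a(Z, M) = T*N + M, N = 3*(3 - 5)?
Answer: 527/12 ≈ 43.917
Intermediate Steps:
T = -⅑ (T = ⅓ - ⅑*4 = ⅓ - 4/9 = -⅑ ≈ -0.11111)
N = -6 (N = 3*(-2) = -6)
a(Z, M) = ⅙ + M/4 (a(Z, M) = (-⅑*(-6) + M)/4 = (⅔ + M)/4 = ⅙ + M/4)
a(-3, -3)*91 + 97 = (⅙ + (¼)*(-3))*91 + 97 = (⅙ - ¾)*91 + 97 = -7/12*91 + 97 = -637/12 + 97 = 527/12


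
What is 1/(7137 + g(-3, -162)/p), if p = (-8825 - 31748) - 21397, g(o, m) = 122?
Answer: 30985/221139884 ≈ 0.00014011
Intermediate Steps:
p = -61970 (p = -40573 - 21397 = -61970)
1/(7137 + g(-3, -162)/p) = 1/(7137 + 122/(-61970)) = 1/(7137 + 122*(-1/61970)) = 1/(7137 - 61/30985) = 1/(221139884/30985) = 30985/221139884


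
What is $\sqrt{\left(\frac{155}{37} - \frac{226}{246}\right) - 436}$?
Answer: $\frac{2 i \sqrt{2240630238}}{4551} \approx 20.802 i$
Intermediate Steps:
$\sqrt{\left(\frac{155}{37} - \frac{226}{246}\right) - 436} = \sqrt{\left(155 \cdot \frac{1}{37} - \frac{113}{123}\right) - 436} = \sqrt{\left(\frac{155}{37} - \frac{113}{123}\right) - 436} = \sqrt{\frac{14884}{4551} - 436} = \sqrt{- \frac{1969352}{4551}} = \frac{2 i \sqrt{2240630238}}{4551}$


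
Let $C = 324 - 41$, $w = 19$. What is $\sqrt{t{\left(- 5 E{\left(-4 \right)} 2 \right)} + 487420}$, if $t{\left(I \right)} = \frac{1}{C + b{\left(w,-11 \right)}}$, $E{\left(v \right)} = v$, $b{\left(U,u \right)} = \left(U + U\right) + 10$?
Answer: $\frac{\sqrt{53402222951}}{331} \approx 698.15$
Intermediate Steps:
$b{\left(U,u \right)} = 10 + 2 U$ ($b{\left(U,u \right)} = 2 U + 10 = 10 + 2 U$)
$C = 283$ ($C = 324 - 41 = 283$)
$t{\left(I \right)} = \frac{1}{331}$ ($t{\left(I \right)} = \frac{1}{283 + \left(10 + 2 \cdot 19\right)} = \frac{1}{283 + \left(10 + 38\right)} = \frac{1}{283 + 48} = \frac{1}{331}$)
$\sqrt{t{\left(- 5 E{\left(-4 \right)} 2 \right)} + 487420} = \sqrt{\frac{1}{331} + 487420} = \sqrt{\frac{161336021}{331}} = \frac{\sqrt{53402222951}}{331}$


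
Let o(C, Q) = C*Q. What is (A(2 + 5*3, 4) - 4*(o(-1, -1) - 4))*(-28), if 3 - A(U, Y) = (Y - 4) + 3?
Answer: -336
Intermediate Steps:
A(U, Y) = 4 - Y (A(U, Y) = 3 - ((Y - 4) + 3) = 3 - ((-4 + Y) + 3) = 3 - (-1 + Y) = 3 + (1 - Y) = 4 - Y)
(A(2 + 5*3, 4) - 4*(o(-1, -1) - 4))*(-28) = ((4 - 1*4) - 4*(-1*(-1) - 4))*(-28) = ((4 - 4) - 4*(1 - 4))*(-28) = (0 - 4*(-3))*(-28) = (0 + 12)*(-28) = 12*(-28) = -336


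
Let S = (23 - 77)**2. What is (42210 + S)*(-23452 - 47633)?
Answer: -3207781710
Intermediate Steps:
S = 2916 (S = (-54)**2 = 2916)
(42210 + S)*(-23452 - 47633) = (42210 + 2916)*(-23452 - 47633) = 45126*(-71085) = -3207781710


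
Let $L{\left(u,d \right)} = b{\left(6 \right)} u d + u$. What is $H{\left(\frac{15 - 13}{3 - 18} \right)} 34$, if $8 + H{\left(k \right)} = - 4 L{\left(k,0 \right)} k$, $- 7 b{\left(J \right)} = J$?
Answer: $- \frac{61744}{225} \approx -274.42$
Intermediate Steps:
$b{\left(J \right)} = - \frac{J}{7}$
$L{\left(u,d \right)} = u - \frac{6 d u}{7}$ ($L{\left(u,d \right)} = \left(- \frac{1}{7}\right) 6 u d + u = - \frac{6 u}{7} d + u = - \frac{6 d u}{7} + u = u - \frac{6 d u}{7}$)
$H{\left(k \right)} = -8 - 4 k^{2}$ ($H{\left(k \right)} = -8 - 4 \frac{k \left(7 - 0\right)}{7} k = -8 - 4 \frac{k \left(7 + 0\right)}{7} k = -8 - 4 \cdot \frac{1}{7} k 7 k = -8 - 4 k k = -8 - 4 k^{2}$)
$H{\left(\frac{15 - 13}{3 - 18} \right)} 34 = \left(-8 - 4 \left(\frac{15 - 13}{3 - 18}\right)^{2}\right) 34 = \left(-8 - 4 \left(\frac{2}{-15}\right)^{2}\right) 34 = \left(-8 - 4 \left(2 \left(- \frac{1}{15}\right)\right)^{2}\right) 34 = \left(-8 - 4 \left(- \frac{2}{15}\right)^{2}\right) 34 = \left(-8 - \frac{16}{225}\right) 34 = \left(- \frac{1816}{225}\right) 34 = - \frac{61744}{225}$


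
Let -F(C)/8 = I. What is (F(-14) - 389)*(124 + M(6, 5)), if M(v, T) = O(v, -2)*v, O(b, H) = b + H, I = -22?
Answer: -31524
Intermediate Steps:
F(C) = 176 (F(C) = -8*(-22) = 176)
O(b, H) = H + b
M(v, T) = v*(-2 + v) (M(v, T) = (-2 + v)*v = v*(-2 + v))
(F(-14) - 389)*(124 + M(6, 5)) = (176 - 389)*(124 + 6*(-2 + 6)) = -213*(124 + 6*4) = -213*(124 + 24) = -213*148 = -31524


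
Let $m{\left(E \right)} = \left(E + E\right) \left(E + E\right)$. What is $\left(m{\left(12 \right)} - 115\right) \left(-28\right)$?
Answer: $-12908$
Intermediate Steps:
$m{\left(E \right)} = 4 E^{2}$ ($m{\left(E \right)} = 2 E 2 E = 4 E^{2}$)
$\left(m{\left(12 \right)} - 115\right) \left(-28\right) = \left(4 \cdot 12^{2} - 115\right) \left(-28\right) = \left(4 \cdot 144 - 115\right) \left(-28\right) = \left(576 - 115\right) \left(-28\right) = 461 \left(-28\right) = -12908$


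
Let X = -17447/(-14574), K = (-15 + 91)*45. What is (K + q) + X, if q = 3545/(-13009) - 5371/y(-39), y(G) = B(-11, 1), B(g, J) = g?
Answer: 8152728134629/2085524826 ≈ 3909.2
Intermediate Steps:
y(G) = -11
q = 69832344/143099 (q = 3545/(-13009) - 5371/(-11) = 3545*(-1/13009) - 5371*(-1/11) = -3545/13009 + 5371/11 = 69832344/143099 ≈ 488.00)
K = 3420 (K = 76*45 = 3420)
X = 17447/14574 (X = -17447*(-1/14574) = 17447/14574 ≈ 1.1971)
(K + q) + X = (3420 + 69832344/143099) + 17447/14574 = 559230924/143099 + 17447/14574 = 8152728134629/2085524826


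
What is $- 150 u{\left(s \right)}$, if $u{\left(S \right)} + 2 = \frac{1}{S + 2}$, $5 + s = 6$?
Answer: $250$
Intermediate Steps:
$s = 1$ ($s = -5 + 6 = 1$)
$u{\left(S \right)} = -2 + \frac{1}{2 + S}$ ($u{\left(S \right)} = -2 + \frac{1}{S + 2} = -2 + \frac{1}{2 + S}$)
$- 150 u{\left(s \right)} = - 150 \frac{-3 - 2}{2 + 1} = - 150 \frac{-3 - 2}{3} = - 150 \cdot \frac{1}{3} \left(-5\right) = \left(-150\right) \left(- \frac{5}{3}\right) = 250$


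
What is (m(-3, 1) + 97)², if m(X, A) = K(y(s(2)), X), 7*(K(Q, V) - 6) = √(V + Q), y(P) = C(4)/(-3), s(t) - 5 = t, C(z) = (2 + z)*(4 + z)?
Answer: (721 + I*√19)²/49 ≈ 10609.0 + 128.28*I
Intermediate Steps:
s(t) = 5 + t
y(P) = -16 (y(P) = (8 + 4² + 6*4)/(-3) = (8 + 16 + 24)*(-⅓) = 48*(-⅓) = -16)
K(Q, V) = 6 + √(Q + V)/7 (K(Q, V) = 6 + √(V + Q)/7 = 6 + √(Q + V)/7)
m(X, A) = 6 + √(-16 + X)/7
(m(-3, 1) + 97)² = ((6 + √(-16 - 3)/7) + 97)² = ((6 + √(-19)/7) + 97)² = ((6 + (I*√19)/7) + 97)² = ((6 + I*√19/7) + 97)² = (103 + I*√19/7)²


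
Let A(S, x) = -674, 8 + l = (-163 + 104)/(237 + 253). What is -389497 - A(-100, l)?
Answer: -388823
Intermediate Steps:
l = -3979/490 (l = -8 + (-163 + 104)/(237 + 253) = -8 - 59/490 = -3979/490 ≈ -8.1204)
-389497 - A(-100, l) = -389497 - 1*(-674) = -389497 + 674 = -388823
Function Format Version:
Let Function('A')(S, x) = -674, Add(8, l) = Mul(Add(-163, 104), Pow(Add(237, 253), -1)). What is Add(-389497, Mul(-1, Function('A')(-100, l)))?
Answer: -388823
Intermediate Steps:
l = Rational(-3979, 490) (l = Add(-8, Mul(Add(-163, 104), Pow(Add(237, 253), -1))) = Add(-8, Mul(-59, Pow(490, -1))) = Add(-8, Mul(-59, Rational(1, 490))) = Add(-8, Rational(-59, 490)) = Rational(-3979, 490) ≈ -8.1204)
Add(-389497, Mul(-1, Function('A')(-100, l))) = Add(-389497, Mul(-1, -674)) = Add(-389497, 674) = -388823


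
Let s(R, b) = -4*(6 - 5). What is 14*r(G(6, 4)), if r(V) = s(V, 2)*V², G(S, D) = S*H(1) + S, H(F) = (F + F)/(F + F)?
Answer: -8064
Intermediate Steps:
H(F) = 1 (H(F) = (2*F)/((2*F)) = (2*F)*(1/(2*F)) = 1)
G(S, D) = 2*S (G(S, D) = S*1 + S = S + S = 2*S)
s(R, b) = -4 (s(R, b) = -4*1 = -4)
r(V) = -4*V²
14*r(G(6, 4)) = 14*(-4*(2*6)²) = 14*(-4*12²) = 14*(-4*144) = 14*(-576) = -8064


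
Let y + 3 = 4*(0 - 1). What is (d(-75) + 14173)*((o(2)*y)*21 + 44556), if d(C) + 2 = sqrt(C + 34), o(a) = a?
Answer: 627236802 + 44262*I*sqrt(41) ≈ 6.2724e+8 + 2.8342e+5*I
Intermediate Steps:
y = -7 (y = -3 + 4*(0 - 1) = -3 + 4*(-1) = -3 - 4 = -7)
d(C) = -2 + sqrt(34 + C) (d(C) = -2 + sqrt(C + 34) = -2 + sqrt(34 + C))
(d(-75) + 14173)*((o(2)*y)*21 + 44556) = ((-2 + sqrt(34 - 75)) + 14173)*((2*(-7))*21 + 44556) = ((-2 + sqrt(-41)) + 14173)*(-14*21 + 44556) = ((-2 + I*sqrt(41)) + 14173)*(-294 + 44556) = (14171 + I*sqrt(41))*44262 = 627236802 + 44262*I*sqrt(41)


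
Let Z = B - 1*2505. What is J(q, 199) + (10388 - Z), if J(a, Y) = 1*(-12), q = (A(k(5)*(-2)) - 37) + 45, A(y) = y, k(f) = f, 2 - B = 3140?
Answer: 16019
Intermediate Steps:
B = -3138 (B = 2 - 1*3140 = 2 - 3140 = -3138)
Z = -5643 (Z = -3138 - 1*2505 = -3138 - 2505 = -5643)
q = -2 (q = (5*(-2) - 37) + 45 = (-10 - 37) + 45 = -47 + 45 = -2)
J(a, Y) = -12
J(q, 199) + (10388 - Z) = -12 + (10388 - 1*(-5643)) = -12 + (10388 + 5643) = -12 + 16031 = 16019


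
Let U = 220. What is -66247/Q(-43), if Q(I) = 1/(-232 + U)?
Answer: 794964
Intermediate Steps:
Q(I) = -1/12 (Q(I) = 1/(-232 + 220) = 1/(-12) = -1/12)
-66247/Q(-43) = -66247/(-1/12) = -66247*(-12) = 794964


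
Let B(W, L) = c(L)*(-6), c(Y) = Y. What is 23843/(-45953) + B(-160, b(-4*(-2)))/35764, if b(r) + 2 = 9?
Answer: -427325539/821731546 ≈ -0.52003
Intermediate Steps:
b(r) = 7 (b(r) = -2 + 9 = 7)
B(W, L) = -6*L (B(W, L) = L*(-6) = -6*L)
23843/(-45953) + B(-160, b(-4*(-2)))/35764 = 23843/(-45953) - 6*7/35764 = 23843*(-1/45953) - 42*1/35764 = -23843/45953 - 21/17882 = -427325539/821731546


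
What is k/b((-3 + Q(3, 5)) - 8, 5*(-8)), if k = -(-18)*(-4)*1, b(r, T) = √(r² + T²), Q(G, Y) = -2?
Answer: -72*√1769/1769 ≈ -1.7119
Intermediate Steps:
b(r, T) = √(T² + r²)
k = -72 (k = -3*24*1 = -72*1 = -72)
k/b((-3 + Q(3, 5)) - 8, 5*(-8)) = -72/√((5*(-8))² + ((-3 - 2) - 8)²) = -72/√((-40)² + (-5 - 8)²) = -72/√(1600 + (-13)²) = -72/√(1600 + 169) = -72*√1769/1769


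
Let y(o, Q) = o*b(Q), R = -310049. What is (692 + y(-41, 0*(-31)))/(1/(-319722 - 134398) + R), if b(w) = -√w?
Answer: -314251040/140799451881 ≈ -0.0022319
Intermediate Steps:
y(o, Q) = -o*√Q (y(o, Q) = o*(-√Q) = -o*√Q)
(692 + y(-41, 0*(-31)))/(1/(-319722 - 134398) + R) = (692 - 1*(-41)*√(0*(-31)))/(1/(-319722 - 134398) - 310049) = (692 - 1*(-41)*√0)/(1/(-454120) - 310049) = (692 - 1*(-41)*0)/(-1/454120 - 310049) = (692 + 0)/(-140799451881/454120) = 692*(-454120/140799451881) = -314251040/140799451881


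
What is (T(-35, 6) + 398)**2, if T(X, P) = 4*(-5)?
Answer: 142884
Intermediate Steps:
T(X, P) = -20
(T(-35, 6) + 398)**2 = (-20 + 398)**2 = 378**2 = 142884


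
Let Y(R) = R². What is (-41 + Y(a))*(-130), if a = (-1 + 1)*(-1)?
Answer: 5330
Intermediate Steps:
a = 0 (a = 0*(-1) = 0)
(-41 + Y(a))*(-130) = (-41 + 0²)*(-130) = (-41 + 0)*(-130) = -41*(-130) = 5330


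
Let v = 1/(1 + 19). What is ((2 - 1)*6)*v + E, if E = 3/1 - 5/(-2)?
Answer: 29/5 ≈ 5.8000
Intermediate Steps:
v = 1/20 ≈ 0.050000
E = 11/2 (E = 3*1 - 5*(-1/2) = 3 + 5/2 = 11/2 ≈ 5.5000)
((2 - 1)*6)*v + E = ((2 - 1)*6)*(1/20) + 11/2 = (1*6)*(1/20) + 11/2 = 6*(1/20) + 11/2 = 3/10 + 11/2 = 29/5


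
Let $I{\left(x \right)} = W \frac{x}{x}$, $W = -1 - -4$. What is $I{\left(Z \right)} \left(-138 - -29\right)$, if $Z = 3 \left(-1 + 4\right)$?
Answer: $-327$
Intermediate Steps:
$Z = 9$ ($Z = 3 \cdot 3 = 9$)
$W = 3$ ($W = -1 + 4 = 3$)
$I{\left(x \right)} = 3$ ($I{\left(x \right)} = 3 \frac{x}{x} = 3 \cdot 1 = 3$)
$I{\left(Z \right)} \left(-138 - -29\right) = 3 \left(-138 - -29\right) = 3 \left(-138 + 29\right) = 3 \left(-109\right) = -327$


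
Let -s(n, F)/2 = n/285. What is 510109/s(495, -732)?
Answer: -9692071/66 ≈ -1.4685e+5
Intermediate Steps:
s(n, F) = -2*n/285
510109/s(495, -732) = 510109/((-2/285*495)) = 510109/(-66/19) = 510109*(-19/66) = -9692071/66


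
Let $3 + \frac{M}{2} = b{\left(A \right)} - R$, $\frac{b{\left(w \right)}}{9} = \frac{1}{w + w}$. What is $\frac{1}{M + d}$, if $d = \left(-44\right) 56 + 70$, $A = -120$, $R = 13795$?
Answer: $- \frac{40}{1199603} \approx -3.3344 \cdot 10^{-5}$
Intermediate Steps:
$b{\left(w \right)} = \frac{9}{2 w}$ ($b{\left(w \right)} = \frac{9}{w + w} = \frac{9}{2 w}$)
$M = - \frac{1103843}{40}$ ($M = -6 + 2 \left(\frac{9}{2 \left(-120\right)} - 13795\right) = -6 + 2 \left(\frac{9}{2} \left(- \frac{1}{120}\right) - 13795\right) = -6 + 2 \left(- \frac{3}{80} - 13795\right) = -6 + 2 \left(- \frac{1103603}{80}\right) = -6 - \frac{1103603}{40} = - \frac{1103843}{40} \approx -27596.0$)
$d = -2394$ ($d = -2464 + 70 = -2394$)
$\frac{1}{M + d} = \frac{1}{- \frac{1103843}{40} - 2394} = \frac{1}{- \frac{1199603}{40}} = - \frac{40}{1199603}$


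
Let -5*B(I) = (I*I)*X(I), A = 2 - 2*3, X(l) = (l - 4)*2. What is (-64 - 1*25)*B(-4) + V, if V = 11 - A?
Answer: -22709/5 ≈ -4541.8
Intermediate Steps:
X(l) = -8 + 2*l (X(l) = (-4 + l)*2 = -8 + 2*l)
A = -4 (A = 2 - 6 = -4)
V = 15 (V = 11 - 1*(-4) = 11 + 4 = 15)
B(I) = -I²*(-8 + 2*I)/5 (B(I) = -I*I*(-8 + 2*I)/5 = -I²*(-8 + 2*I)/5)
(-64 - 1*25)*B(-4) + V = (-64 - 1*25)*((⅖)*(-4)²*(4 - 1*(-4))) + 15 = (-64 - 25)*((⅖)*16*(4 + 4)) + 15 = -178*16*8/5 + 15 = -89*256/5 + 15 = -22784/5 + 15 = -22709/5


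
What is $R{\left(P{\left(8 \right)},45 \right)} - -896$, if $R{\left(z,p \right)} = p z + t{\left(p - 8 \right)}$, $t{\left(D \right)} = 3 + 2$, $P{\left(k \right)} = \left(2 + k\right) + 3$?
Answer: $1486$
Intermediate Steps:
$P{\left(k \right)} = 5 + k$
$t{\left(D \right)} = 5$
$R{\left(z,p \right)} = 5 + p z$ ($R{\left(z,p \right)} = p z + 5 = 5 + p z$)
$R{\left(P{\left(8 \right)},45 \right)} - -896 = \left(5 + 45 \left(5 + 8\right)\right) - -896 = \left(5 + 45 \cdot 13\right) + 896 = \left(5 + 585\right) + 896 = 590 + 896 = 1486$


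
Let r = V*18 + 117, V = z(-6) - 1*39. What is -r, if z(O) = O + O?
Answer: 801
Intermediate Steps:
z(O) = 2*O
V = -51 (V = 2*(-6) - 1*39 = -12 - 39 = -51)
r = -801 (r = -51*18 + 117 = -918 + 117 = -801)
-r = -1*(-801) = 801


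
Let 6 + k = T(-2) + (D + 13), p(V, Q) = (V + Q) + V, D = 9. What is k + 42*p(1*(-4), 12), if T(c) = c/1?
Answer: 182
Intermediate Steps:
T(c) = c (T(c) = c*1 = c)
p(V, Q) = Q + 2*V (p(V, Q) = (Q + V) + V = Q + 2*V)
k = 14 (k = -6 + (-2 + (9 + 13)) = -6 + (-2 + 22) = -6 + 20 = 14)
k + 42*p(1*(-4), 12) = 14 + 42*(12 + 2*(1*(-4))) = 14 + 42*(12 + 2*(-4)) = 14 + 42*(12 - 8) = 14 + 42*4 = 14 + 168 = 182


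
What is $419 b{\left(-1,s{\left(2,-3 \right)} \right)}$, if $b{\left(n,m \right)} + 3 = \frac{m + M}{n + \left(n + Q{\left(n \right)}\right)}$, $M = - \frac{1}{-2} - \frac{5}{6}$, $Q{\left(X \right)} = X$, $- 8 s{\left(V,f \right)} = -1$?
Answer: $- \frac{88409}{72} \approx -1227.9$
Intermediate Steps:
$s{\left(V,f \right)} = \frac{1}{8}$ ($s{\left(V,f \right)} = \left(- \frac{1}{8}\right) \left(-1\right) = \frac{1}{8}$)
$M = - \frac{1}{3}$ ($M = \left(-1\right) \left(- \frac{1}{2}\right) - \frac{5}{6} = \frac{1}{2} - \frac{5}{6} = - \frac{1}{3} \approx -0.33333$)
$b{\left(n,m \right)} = -3 + \frac{- \frac{1}{3} + m}{3 n}$ ($b{\left(n,m \right)} = -3 + \frac{m - \frac{1}{3}}{n + \left(n + n\right)} = -3 + \frac{- \frac{1}{3} + m}{n + 2 n} = -3 + \frac{- \frac{1}{3} + m}{3 n}$)
$419 b{\left(-1,s{\left(2,-3 \right)} \right)} = 419 \frac{-1 - -27 + 3 \cdot \frac{1}{8}}{9 \left(-1\right)} = 419 \cdot \frac{1}{9} \left(-1\right) \left(-1 + 27 + \frac{3}{8}\right) = 419 \cdot \frac{1}{9} \left(-1\right) \frac{211}{8} = 419 \left(- \frac{211}{72}\right) = - \frac{88409}{72}$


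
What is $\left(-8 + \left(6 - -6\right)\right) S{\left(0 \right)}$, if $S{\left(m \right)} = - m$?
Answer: $0$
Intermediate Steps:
$\left(-8 + \left(6 - -6\right)\right) S{\left(0 \right)} = \left(-8 + \left(6 - -6\right)\right) \left(\left(-1\right) 0\right) = \left(-8 + \left(6 + 6\right)\right) 0 = \left(-8 + 12\right) 0 = 4 \cdot 0 = 0$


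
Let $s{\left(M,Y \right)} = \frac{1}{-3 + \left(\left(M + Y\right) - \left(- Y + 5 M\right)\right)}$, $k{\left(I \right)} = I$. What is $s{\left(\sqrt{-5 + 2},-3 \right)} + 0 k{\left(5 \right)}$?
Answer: $\frac{i}{- 9 i + 4 \sqrt{3}} \approx -0.069767 + 0.053707 i$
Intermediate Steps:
$s{\left(M,Y \right)} = \frac{1}{-3 - 4 M + 2 Y}$ ($s{\left(M,Y \right)} = \frac{1}{-3 + \left(\left(M + Y\right) - \left(- Y + 5 M\right)\right)} = \frac{1}{-3 - \left(- 2 Y + 4 M\right)} = \frac{1}{-3 - 4 M + 2 Y}$)
$s{\left(\sqrt{-5 + 2},-3 \right)} + 0 k{\left(5 \right)} = - \frac{1}{3 - -6 + 4 \sqrt{-5 + 2}} + 0 \cdot 5 = - \frac{1}{3 + 6 + 4 \sqrt{-3}} + 0 = - \frac{1}{3 + 6 + 4 i \sqrt{3}} + 0 = - \frac{1}{9 + 4 i \sqrt{3}} + 0 = - \frac{1}{9 + 4 i \sqrt{3}}$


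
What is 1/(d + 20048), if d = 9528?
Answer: 1/29576 ≈ 3.3811e-5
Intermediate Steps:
1/(d + 20048) = 1/(9528 + 20048) = 1/29576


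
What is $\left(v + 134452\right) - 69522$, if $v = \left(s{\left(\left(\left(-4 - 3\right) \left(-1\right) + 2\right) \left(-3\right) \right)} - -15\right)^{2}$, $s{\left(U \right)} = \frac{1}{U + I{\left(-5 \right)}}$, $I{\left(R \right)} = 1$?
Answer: $\frac{44044001}{676} \approx 65154.0$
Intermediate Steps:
$s{\left(U \right)} = \frac{1}{1 + U}$ ($s{\left(U \right)} = \frac{1}{U + 1} = \frac{1}{1 + U}$)
$v = \frac{151321}{676}$ ($v = \left(\frac{1}{1 + \left(\left(-4 - 3\right) \left(-1\right) + 2\right) \left(-3\right)} - -15\right)^{2} = \left(\frac{1}{1 + \left(\left(-7\right) \left(-1\right) + 2\right) \left(-3\right)} + 15\right)^{2} = \left(\frac{1}{1 + \left(7 + 2\right) \left(-3\right)} + 15\right)^{2} = \left(\frac{1}{1 + 9 \left(-3\right)} + 15\right)^{2} = \left(\frac{1}{1 - 27} + 15\right)^{2} = \left(\frac{1}{-26} + 15\right)^{2} = \left(- \frac{1}{26} + 15\right)^{2} = \left(\frac{389}{26}\right)^{2} = \frac{151321}{676} \approx 223.85$)
$\left(v + 134452\right) - 69522 = \left(\frac{151321}{676} + 134452\right) - 69522 = \frac{91040873}{676} - 69522 = \frac{44044001}{676}$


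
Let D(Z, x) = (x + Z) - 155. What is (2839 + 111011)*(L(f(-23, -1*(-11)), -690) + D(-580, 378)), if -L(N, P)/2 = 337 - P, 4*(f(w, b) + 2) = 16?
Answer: -274492350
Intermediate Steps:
f(w, b) = 2 (f(w, b) = -2 + (¼)*16 = -2 + 4 = 2)
D(Z, x) = -155 + Z + x (D(Z, x) = (Z + x) - 155 = -155 + Z + x)
L(N, P) = -674 + 2*P (L(N, P) = -2*(337 - P) = -674 + 2*P)
(2839 + 111011)*(L(f(-23, -1*(-11)), -690) + D(-580, 378)) = (2839 + 111011)*((-674 + 2*(-690)) + (-155 - 580 + 378)) = 113850*((-674 - 1380) - 357) = 113850*(-2054 - 357) = 113850*(-2411) = -274492350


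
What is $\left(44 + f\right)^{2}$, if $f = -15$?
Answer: $841$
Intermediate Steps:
$\left(44 + f\right)^{2} = \left(44 - 15\right)^{2} = 29^{2} = 841$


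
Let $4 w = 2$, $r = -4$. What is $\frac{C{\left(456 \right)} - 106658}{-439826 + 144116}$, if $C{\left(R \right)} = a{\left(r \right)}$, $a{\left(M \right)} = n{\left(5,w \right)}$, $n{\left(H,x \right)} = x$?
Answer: $\frac{14221}{39428} \approx 0.36068$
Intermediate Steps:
$w = \frac{1}{2}$ ($w = \frac{1}{4} \cdot 2 = \frac{1}{2} \approx 0.5$)
$a{\left(M \right)} = \frac{1}{2}$
$C{\left(R \right)} = \frac{1}{2}$
$\frac{C{\left(456 \right)} - 106658}{-439826 + 144116} = \frac{\frac{1}{2} - 106658}{-439826 + 144116} = - \frac{213315}{2 \left(-295710\right)} = \left(- \frac{213315}{2}\right) \left(- \frac{1}{295710}\right) = \frac{14221}{39428}$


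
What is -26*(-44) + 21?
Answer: 1165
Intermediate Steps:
-26*(-44) + 21 = 1144 + 21 = 1165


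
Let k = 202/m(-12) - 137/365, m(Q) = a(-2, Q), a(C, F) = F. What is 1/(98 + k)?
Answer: 2190/176933 ≈ 0.012378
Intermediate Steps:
m(Q) = Q
k = -37687/2190 (k = 202/(-12) - 137/365 = 202*(-1/12) - 137*1/365 = -101/6 - 137/365 = -37687/2190 ≈ -17.209)
1/(98 + k) = 1/(98 - 37687/2190) = 1/(176933/2190) = 2190/176933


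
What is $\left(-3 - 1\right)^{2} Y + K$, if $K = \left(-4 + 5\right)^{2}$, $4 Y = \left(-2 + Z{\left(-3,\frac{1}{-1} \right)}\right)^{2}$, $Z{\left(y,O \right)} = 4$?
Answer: $17$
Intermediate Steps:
$Y = 1$ ($Y = \frac{\left(-2 + 4\right)^{2}}{4} = \frac{2^{2}}{4} = \frac{1}{4} \cdot 4 = 1$)
$K = 1$ ($K = 1^{2} = 1$)
$\left(-3 - 1\right)^{2} Y + K = \left(-3 - 1\right)^{2} \cdot 1 + 1 = \left(-4\right)^{2} \cdot 1 + 1 = 16 \cdot 1 + 1 = 16 + 1 = 17$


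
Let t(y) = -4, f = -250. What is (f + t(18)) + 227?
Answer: -27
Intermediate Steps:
(f + t(18)) + 227 = (-250 - 4) + 227 = -254 + 227 = -27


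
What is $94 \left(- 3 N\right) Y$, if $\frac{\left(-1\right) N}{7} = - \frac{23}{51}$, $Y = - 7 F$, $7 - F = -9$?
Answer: $\frac{1695008}{17} \approx 99706.0$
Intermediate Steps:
$F = 16$ ($F = 7 - -9 = 7 + 9 = 16$)
$Y = -112$ ($Y = \left(-7\right) 16 = -112$)
$N = \frac{161}{51}$ ($N = - 7 \left(- \frac{23}{51}\right) = - 7 \left(\left(-23\right) \frac{1}{51}\right) = \left(-7\right) \left(- \frac{23}{51}\right) = \frac{161}{51} \approx 3.1569$)
$94 \left(- 3 N\right) Y = 94 \left(\left(-3\right) \frac{161}{51}\right) \left(-112\right) = 94 \left(- \frac{161}{17}\right) \left(-112\right) = \left(- \frac{15134}{17}\right) \left(-112\right) = \frac{1695008}{17}$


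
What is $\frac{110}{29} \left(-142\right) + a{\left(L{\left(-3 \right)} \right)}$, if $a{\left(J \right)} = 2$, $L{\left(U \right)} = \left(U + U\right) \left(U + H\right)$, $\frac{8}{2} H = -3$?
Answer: $- \frac{15562}{29} \approx -536.62$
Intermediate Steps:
$H = - \frac{3}{4}$ ($H = \frac{1}{4} \left(-3\right) = - \frac{3}{4} \approx -0.75$)
$L{\left(U \right)} = 2 U \left(- \frac{3}{4} + U\right)$ ($L{\left(U \right)} = \left(U + U\right) \left(U - \frac{3}{4}\right) = 2 U \left(- \frac{3}{4} + U\right)$)
$\frac{110}{29} \left(-142\right) + a{\left(L{\left(-3 \right)} \right)} = \frac{110}{29} \left(-142\right) + 2 = - \frac{15620}{29} + 2 = - \frac{15562}{29}$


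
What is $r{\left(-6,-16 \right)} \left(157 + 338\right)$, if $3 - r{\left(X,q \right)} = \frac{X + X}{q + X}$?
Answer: $1215$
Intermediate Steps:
$r{\left(X,q \right)} = 3 - \frac{2 X}{X + q}$ ($r{\left(X,q \right)} = 3 - \frac{X + X}{q + X} = 3 - \frac{2 X}{X + q}$)
$r{\left(-6,-16 \right)} \left(157 + 338\right) = \frac{-6 + 3 \left(-16\right)}{-6 - 16} \left(157 + 338\right) = \frac{-6 - 48}{-22} \cdot 495 = \left(- \frac{1}{22}\right) \left(-54\right) 495 = \frac{27}{11} \cdot 495 = 1215$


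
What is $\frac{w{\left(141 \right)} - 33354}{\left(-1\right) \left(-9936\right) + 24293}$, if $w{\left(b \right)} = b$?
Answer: $- \frac{33213}{34229} \approx -0.97032$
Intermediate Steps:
$\frac{w{\left(141 \right)} - 33354}{\left(-1\right) \left(-9936\right) + 24293} = \frac{141 - 33354}{\left(-1\right) \left(-9936\right) + 24293} = - \frac{33213}{9936 + 24293} = - \frac{33213}{34229}$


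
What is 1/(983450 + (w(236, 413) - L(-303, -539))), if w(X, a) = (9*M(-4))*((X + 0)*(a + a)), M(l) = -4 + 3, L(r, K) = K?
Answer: -1/770435 ≈ -1.2980e-6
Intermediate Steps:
M(l) = -1
w(X, a) = -18*X*a (w(X, a) = (9*(-1))*((X + 0)*(a + a)) = -9*X*2*a = -18*X*a)
1/(983450 + (w(236, 413) - L(-303, -539))) = 1/(983450 + (-18*236*413 - 1*(-539))) = 1/(983450 + (-1754424 + 539)) = 1/(983450 - 1753885) = 1/(-770435) = -1/770435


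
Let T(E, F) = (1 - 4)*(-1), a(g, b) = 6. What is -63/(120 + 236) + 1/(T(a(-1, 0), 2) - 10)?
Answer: -797/2492 ≈ -0.31982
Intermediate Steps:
T(E, F) = 3 (T(E, F) = -3*(-1) = 3)
-63/(120 + 236) + 1/(T(a(-1, 0), 2) - 10) = -63/(120 + 236) + 1/(3 - 10) = -63/356 + 1/(-7) = -63*1/356 - 1/7 = -63/356 - 1/7 = -797/2492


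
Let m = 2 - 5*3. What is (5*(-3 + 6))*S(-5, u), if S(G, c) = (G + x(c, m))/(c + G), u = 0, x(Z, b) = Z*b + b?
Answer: 54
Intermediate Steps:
m = -13 (m = 2 - 15 = -13)
x(Z, b) = b + Z*b
S(G, c) = (-13 + G - 13*c)/(G + c) (S(G, c) = (G - 13*(1 + c))/(c + G) = (G + (-13 - 13*c))/(G + c) = (-13 + G - 13*c)/(G + c))
(5*(-3 + 6))*S(-5, u) = (5*(-3 + 6))*((-13 - 5 - 13*0)/(-5 + 0)) = (5*3)*((-13 - 5 + 0)/(-5)) = 15*(-⅕*(-18)) = 15*(18/5) = 54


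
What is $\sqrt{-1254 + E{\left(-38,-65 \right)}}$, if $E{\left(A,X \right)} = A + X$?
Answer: $i \sqrt{1357} \approx 36.837 i$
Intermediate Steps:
$\sqrt{-1254 + E{\left(-38,-65 \right)}} = \sqrt{-1254 - 103} = \sqrt{-1357} = i \sqrt{1357}$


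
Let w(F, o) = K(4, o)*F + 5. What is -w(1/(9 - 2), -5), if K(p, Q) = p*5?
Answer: -55/7 ≈ -7.8571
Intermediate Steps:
K(p, Q) = 5*p
w(F, o) = 5 + 20*F (w(F, o) = (5*4)*F + 5 = 20*F + 5 = 5 + 20*F)
-w(1/(9 - 2), -5) = -(5 + 20/(9 - 2)) = -(5 + 20/7) = -1*55/7 = -55/7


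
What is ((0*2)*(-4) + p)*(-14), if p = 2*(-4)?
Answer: 112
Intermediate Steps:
p = -8
((0*2)*(-4) + p)*(-14) = ((0*2)*(-4) - 8)*(-14) = (0*(-4) - 8)*(-14) = (0 - 8)*(-14) = -8*(-14) = 112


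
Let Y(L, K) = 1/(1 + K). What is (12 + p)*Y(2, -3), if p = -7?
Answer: -5/2 ≈ -2.5000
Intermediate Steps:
(12 + p)*Y(2, -3) = (12 - 7)/(1 - 3) = 5/(-2) = 5*(-½) = -5/2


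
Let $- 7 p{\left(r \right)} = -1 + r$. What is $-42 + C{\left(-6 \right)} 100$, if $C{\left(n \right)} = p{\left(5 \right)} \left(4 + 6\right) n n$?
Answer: $- \frac{144294}{7} \approx -20613.0$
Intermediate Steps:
$p{\left(r \right)} = \frac{1}{7} - \frac{r}{7}$ ($p{\left(r \right)} = - \frac{-1 + r}{7} = \frac{1}{7} - \frac{r}{7}$)
$C{\left(n \right)} = - \frac{40 n^{2}}{7}$ ($C{\left(n \right)} = \left(\frac{1}{7} - \frac{5}{7}\right) \left(4 + 6\right) n n = \left(\frac{1}{7} - \frac{5}{7}\right) 10 n n = - \frac{4 \cdot 10 n}{7} n = - \frac{40 n}{7} n = - \frac{40 n^{2}}{7}$)
$-42 + C{\left(-6 \right)} 100 = -42 + - \frac{40 \left(-6\right)^{2}}{7} \cdot 100 = -42 + \left(- \frac{40}{7}\right) 36 \cdot 100 = -42 - \frac{144000}{7} = - \frac{144294}{7}$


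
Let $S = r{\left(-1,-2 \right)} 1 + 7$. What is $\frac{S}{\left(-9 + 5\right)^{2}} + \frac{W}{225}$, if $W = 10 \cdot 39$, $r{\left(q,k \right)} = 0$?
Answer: $\frac{521}{240} \approx 2.1708$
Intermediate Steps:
$W = 390$
$S = 7$ ($S = 0 \cdot 1 + 7 = 0 + 7 = 7$)
$\frac{S}{\left(-9 + 5\right)^{2}} + \frac{W}{225} = \frac{7}{\left(-9 + 5\right)^{2}} + \frac{390}{225} = \frac{7}{\left(-4\right)^{2}} + 390 \cdot \frac{1}{225} = \frac{7}{16} + \frac{26}{15} = \frac{521}{240}$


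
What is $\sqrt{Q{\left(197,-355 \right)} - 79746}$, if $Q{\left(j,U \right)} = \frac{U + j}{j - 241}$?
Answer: $\frac{i \sqrt{38595326}}{22} \approx 282.39 i$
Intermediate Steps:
$Q{\left(j,U \right)} = \frac{U + j}{-241 + j}$
$\sqrt{Q{\left(197,-355 \right)} - 79746} = \sqrt{\frac{-355 + 197}{-241 + 197} - 79746} = \sqrt{\frac{1}{-44} \left(-158\right) - 79746} = \sqrt{\left(- \frac{1}{44}\right) \left(-158\right) - 79746} = \sqrt{\frac{79}{22} - 79746} = \sqrt{- \frac{1754333}{22}} = \frac{i \sqrt{38595326}}{22}$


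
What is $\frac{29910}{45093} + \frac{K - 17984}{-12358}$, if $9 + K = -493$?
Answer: $\frac{200536163}{92876549} \approx 2.1592$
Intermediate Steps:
$K = -502$ ($K = -9 - 493 = -502$)
$\frac{29910}{45093} + \frac{K - 17984}{-12358} = \frac{29910}{45093} + \frac{-502 - 17984}{-12358} = 29910 \cdot \frac{1}{45093} + \left(-502 - 17984\right) \left(- \frac{1}{12358}\right) = \frac{9970}{15031} - - \frac{9243}{6179} = \frac{9970}{15031} + \frac{9243}{6179} = \frac{200536163}{92876549}$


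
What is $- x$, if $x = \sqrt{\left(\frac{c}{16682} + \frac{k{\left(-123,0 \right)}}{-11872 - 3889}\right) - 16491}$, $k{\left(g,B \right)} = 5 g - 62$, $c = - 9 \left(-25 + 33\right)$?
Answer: $- \frac{i \sqrt{285003212030218149530}}{131462501} \approx - 128.42 i$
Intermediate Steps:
$c = -72$ ($c = \left(-9\right) 8 = -72$)
$k{\left(g,B \right)} = -62 + 5 g$
$x = \frac{i \sqrt{285003212030218149530}}{131462501}$ ($x = \sqrt{\left(- \frac{72}{16682} + \frac{-62 + 5 \left(-123\right)}{-11872 - 3889}\right) - 16491} = \sqrt{\left(\left(-72\right) \frac{1}{16682} + \frac{-62 - 615}{-11872 - 3889}\right) - 16491} = \sqrt{\left(- \frac{36}{8341} - \frac{677}{-15761}\right) - 16491} = \sqrt{\left(- \frac{36}{8341} - - \frac{677}{15761}\right) - 16491} = \sqrt{\left(- \frac{36}{8341} + \frac{677}{15761}\right) - 16491} = \sqrt{\frac{5079461}{131462501} - 16491} = \sqrt{- \frac{2167943024530}{131462501}} = \frac{i \sqrt{285003212030218149530}}{131462501} \approx 128.42 i$)
$- x = - \frac{i \sqrt{285003212030218149530}}{131462501}$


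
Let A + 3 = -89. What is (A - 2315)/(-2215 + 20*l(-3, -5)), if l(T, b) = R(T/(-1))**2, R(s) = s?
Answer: 2407/2035 ≈ 1.1828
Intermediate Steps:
A = -92 (A = -3 - 89 = -92)
l(T, b) = T**2 (l(T, b) = (T/(-1))**2 = (T*(-1))**2 = (-T)**2 = T**2)
(A - 2315)/(-2215 + 20*l(-3, -5)) = (-92 - 2315)/(-2215 + 20*(-3)**2) = -2407/(-2215 + 20*9) = -2407/(-2215 + 180) = -2407/(-2035) = -2407*(-1/2035) = 2407/2035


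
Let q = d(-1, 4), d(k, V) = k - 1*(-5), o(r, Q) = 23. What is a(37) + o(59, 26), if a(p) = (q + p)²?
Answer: 1704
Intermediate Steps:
d(k, V) = 5 + k (d(k, V) = k + 5 = 5 + k)
q = 4 (q = 5 - 1 = 4)
a(p) = (4 + p)²
a(37) + o(59, 26) = (4 + 37)² + 23 = 41² + 23 = 1681 + 23 = 1704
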